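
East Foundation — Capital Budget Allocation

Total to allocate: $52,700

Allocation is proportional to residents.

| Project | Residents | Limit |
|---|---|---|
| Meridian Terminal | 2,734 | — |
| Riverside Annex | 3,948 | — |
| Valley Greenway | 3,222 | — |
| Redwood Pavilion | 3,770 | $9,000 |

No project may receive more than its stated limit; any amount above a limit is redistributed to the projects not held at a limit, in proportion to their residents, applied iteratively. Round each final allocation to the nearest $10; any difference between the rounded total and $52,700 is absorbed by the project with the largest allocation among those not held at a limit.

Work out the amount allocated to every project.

Combined residents = 13,674.
Proportional shares (ignoring caps): Meridian Terminal 10,536.92; Riverside Annex 15,215.71; Valley Greenway 12,417.68; Redwood Pavilion 14,529.69.
Cap binds for Redwood Pavilion ($9,000); remaining pool $43,700 reallocated over remaining residents 9,904.
Remaining shares: Meridian Terminal 12,063.39 → $12,060; Riverside Annex 17,419.99 → $17,420; Valley Greenway 14,216.62 → $14,220.

Meridian Terminal: $12,060; Riverside Annex: $17,420; Valley Greenway: $14,220; Redwood Pavilion: $9,000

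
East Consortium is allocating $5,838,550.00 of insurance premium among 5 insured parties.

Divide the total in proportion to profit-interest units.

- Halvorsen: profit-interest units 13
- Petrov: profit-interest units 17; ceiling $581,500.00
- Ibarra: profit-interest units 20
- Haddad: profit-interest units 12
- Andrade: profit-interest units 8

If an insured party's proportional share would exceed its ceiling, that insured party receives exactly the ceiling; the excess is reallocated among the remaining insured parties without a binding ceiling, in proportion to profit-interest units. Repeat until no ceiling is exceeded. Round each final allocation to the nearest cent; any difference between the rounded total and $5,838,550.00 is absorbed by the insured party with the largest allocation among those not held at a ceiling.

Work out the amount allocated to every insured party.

Halvorsen: $1,289,465.09; Petrov: $581,500.00; Ibarra: $1,983,792.46; Haddad: $1,190,275.47; Andrade: $793,516.98

Total profit-interest units = 70.
Unconstrained shares: Halvorsen 1,084,302.1429; Petrov 1,417,933.5714; Ibarra 1,668,157.1429; Haddad 1,000,894.2857; Andrade 667,262.8571.
Held at cap: Petrov ($581,500.00); remaining pool $5,257,050.00 reallocated over remaining profit-interest units 53.
Shares after redistribution: Halvorsen 1,289,465.0943 → $1,289,465.09; Ibarra 1,983,792.4528 → $1,983,792.45; Haddad 1,190,275.4717 → $1,190,275.47; Andrade 793,516.9811 → $793,516.98.
Rounding difference +$0.01 applied to Ibarra → $1,983,792.46.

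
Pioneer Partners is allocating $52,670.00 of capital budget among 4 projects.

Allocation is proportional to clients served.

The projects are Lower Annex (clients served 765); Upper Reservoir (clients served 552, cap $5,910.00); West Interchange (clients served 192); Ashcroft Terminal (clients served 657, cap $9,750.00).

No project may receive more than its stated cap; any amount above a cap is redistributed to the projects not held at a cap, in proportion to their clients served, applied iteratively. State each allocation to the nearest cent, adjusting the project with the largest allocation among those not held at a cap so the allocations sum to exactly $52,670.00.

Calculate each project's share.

Lower Annex: $29,584.80 | Upper Reservoir: $5,910.00 | West Interchange: $7,425.20 | Ashcroft Terminal: $9,750.00

Combined clients served = 2,166.
Unconstrained shares: Lower Annex 18,602.2853; Upper Reservoir 13,422.8255; West Interchange 4,668.8089; Ashcroft Terminal 15,976.0803.
Capped: Upper Reservoir ($5,910.00), Ashcroft Terminal ($9,750.00); remaining pool $37,010.00 reallocated over remaining clients served 957.
Redistributed shares: Lower Annex 29,584.7962 → $29,584.80; West Interchange 7,425.2038 → $7,425.20.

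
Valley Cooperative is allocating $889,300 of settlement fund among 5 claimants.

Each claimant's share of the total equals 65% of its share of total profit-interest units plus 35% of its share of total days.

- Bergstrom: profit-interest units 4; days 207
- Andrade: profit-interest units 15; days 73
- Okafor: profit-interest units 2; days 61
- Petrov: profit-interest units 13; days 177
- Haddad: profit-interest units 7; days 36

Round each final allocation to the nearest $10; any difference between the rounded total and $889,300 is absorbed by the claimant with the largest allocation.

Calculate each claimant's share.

Bergstrom: $172,690 · Andrade: $252,490 · Okafor: $62,470 · Petrov: $282,730 · Haddad: $118,920

Totals — profit-interest units 41, days 554.
Combined weights (65% profit-interest units + 35% days): Bergstrom 0.1942; Andrade 0.2839; Okafor 0.0702; Petrov 0.3179; Haddad 0.1337.
Unrounded shares: Bergstrom 172,693.89; Andrade 252,493.62; Okafor 62,469.08; Petrov 282,726.85; Haddad 118,916.57.
After rounding ($10): Bergstrom $172,690; Andrade $252,490; Okafor $62,470; Petrov $282,730; Haddad $118,920. Sum = $889,300.
No rounding difference to absorb.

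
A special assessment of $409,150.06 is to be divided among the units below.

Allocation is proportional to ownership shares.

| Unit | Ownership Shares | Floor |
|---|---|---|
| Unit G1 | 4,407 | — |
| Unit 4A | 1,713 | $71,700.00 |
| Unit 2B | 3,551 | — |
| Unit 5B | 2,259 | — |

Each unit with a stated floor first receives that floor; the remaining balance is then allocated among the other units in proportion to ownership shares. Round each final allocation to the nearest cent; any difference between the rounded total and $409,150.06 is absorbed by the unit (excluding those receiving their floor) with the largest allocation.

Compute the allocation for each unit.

Guaranteed amounts: Unit 4A $71,700.00. Balance $337,450.06.
Balance split over remaining ownership shares 10,217: Unit G1 145,555.6831 → $145,555.68; Unit 2B 117,283.4651 → $117,283.47; Unit 5B 74,610.9118 → $74,610.91.

Unit G1: $145,555.68; Unit 4A: $71,700.00; Unit 2B: $117,283.47; Unit 5B: $74,610.91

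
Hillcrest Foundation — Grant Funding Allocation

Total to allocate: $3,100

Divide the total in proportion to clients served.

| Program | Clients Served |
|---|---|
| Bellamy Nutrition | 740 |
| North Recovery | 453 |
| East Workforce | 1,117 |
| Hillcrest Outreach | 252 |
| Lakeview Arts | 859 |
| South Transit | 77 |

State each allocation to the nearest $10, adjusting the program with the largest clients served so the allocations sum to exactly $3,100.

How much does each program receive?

Total clients served = 740 + 453 + 1,117 + 252 + 859 + 77 = 3,498.
Pro-rata amounts: Bellamy Nutrition 655.80; North Recovery 401.46; East Workforce 989.91; Hillcrest Outreach 223.33; Lakeview Arts 761.26; South Transit 68.24.
At nearest $10: Bellamy Nutrition $660; North Recovery $400; East Workforce $990; Hillcrest Outreach $220; Lakeview Arts $760; South Transit $70. Sum = $3,100.
Rounded total matches; no reconciliation needed.

Bellamy Nutrition: $660 | North Recovery: $400 | East Workforce: $990 | Hillcrest Outreach: $220 | Lakeview Arts: $760 | South Transit: $70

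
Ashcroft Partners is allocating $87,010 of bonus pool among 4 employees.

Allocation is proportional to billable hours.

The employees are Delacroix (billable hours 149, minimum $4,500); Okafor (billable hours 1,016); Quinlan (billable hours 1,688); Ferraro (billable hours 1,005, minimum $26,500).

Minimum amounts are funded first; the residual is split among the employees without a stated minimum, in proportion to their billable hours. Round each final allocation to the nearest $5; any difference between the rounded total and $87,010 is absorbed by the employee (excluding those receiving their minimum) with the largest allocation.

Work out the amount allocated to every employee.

Delacroix: $4,500 | Okafor: $21,045 | Quinlan: $34,965 | Ferraro: $26,500

Minimums first: Delacroix $4,500; Ferraro $26,500. Remaining pool $56,010.
Remaining pool split over remaining billable hours 2,704: Okafor 21,045.18 → $21,045; Quinlan 34,964.82 → $34,965.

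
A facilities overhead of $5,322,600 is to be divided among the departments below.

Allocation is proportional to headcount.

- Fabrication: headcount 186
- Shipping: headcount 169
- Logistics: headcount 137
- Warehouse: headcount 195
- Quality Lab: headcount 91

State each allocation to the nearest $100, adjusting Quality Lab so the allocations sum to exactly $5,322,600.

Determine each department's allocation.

Sum of headcount: 778.
Proportional shares: Fabrication 186/778 × $5,322,600 = 1,272,498.20; Shipping 169/778 × $5,322,600 = 1,156,194.60; Logistics 137/778 × $5,322,600 = 937,270.18; Warehouse 195/778 × $5,322,600 = 1,334,070.69; Quality Lab 91/778 × $5,322,600 = 622,566.32.
At nearest $100: Fabrication $1,272,500; Shipping $1,156,200; Logistics $937,300; Warehouse $1,334,100; Quality Lab $622,600. Sum = $5,322,700.
Difference $5,322,600 − $5,322,700 = −$100 applied to Quality Lab: Quality Lab becomes $622,500.

Fabrication: $1,272,500; Shipping: $1,156,200; Logistics: $937,300; Warehouse: $1,334,100; Quality Lab: $622,500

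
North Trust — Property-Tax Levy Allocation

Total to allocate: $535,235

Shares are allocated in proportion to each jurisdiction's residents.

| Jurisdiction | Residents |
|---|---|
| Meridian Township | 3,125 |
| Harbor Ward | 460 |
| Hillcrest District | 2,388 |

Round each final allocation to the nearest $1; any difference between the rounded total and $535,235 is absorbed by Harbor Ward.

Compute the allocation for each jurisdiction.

Total residents = 5,973.
Raw shares: Meridian Township 3,125/5,973 × $535,235 = 280,028.36; Harbor Ward 460/5,973 × $535,235 = 41,220.17; Hillcrest District 2,388/5,973 × $535,235 = 213,986.47.
After rounding ($1): Meridian Township $280,028; Harbor Ward $41,220; Hillcrest District $213,986. Sum = $535,234.
Difference $535,235 − $535,234 = +$1 applied to Harbor Ward: Harbor Ward becomes $41,221.

Meridian Township: $280,028 | Harbor Ward: $41,221 | Hillcrest District: $213,986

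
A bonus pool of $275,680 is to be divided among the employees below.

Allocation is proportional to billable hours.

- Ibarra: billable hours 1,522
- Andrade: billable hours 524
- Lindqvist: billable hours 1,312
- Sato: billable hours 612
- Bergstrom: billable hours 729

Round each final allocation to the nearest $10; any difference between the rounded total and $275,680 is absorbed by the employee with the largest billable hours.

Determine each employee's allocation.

Ibarra: $89,300 · Andrade: $30,740 · Lindqvist: $76,970 · Sato: $35,900 · Bergstrom: $42,770

Combined billable hours = 4,699.
Pro-rata amounts: Ibarra 1,522/4,699 × $275,680 = 89,292.39; Andrade 524/4,699 × $275,680 = 30,741.93; Lindqvist 1,312/4,699 × $275,680 = 76,972.16; Sato 612/4,699 × $275,680 = 35,904.69; Bergstrom 729/4,699 × $275,680 = 42,768.83.
Rounded to nearest $10: Ibarra $89,290; Andrade $30,740; Lindqvist $76,970; Sato $35,900; Bergstrom $42,770. Sum = $275,670.
Difference $275,680 − $275,670 = +$10 applied to largest billable hours (Ibarra): Ibarra becomes $89,300.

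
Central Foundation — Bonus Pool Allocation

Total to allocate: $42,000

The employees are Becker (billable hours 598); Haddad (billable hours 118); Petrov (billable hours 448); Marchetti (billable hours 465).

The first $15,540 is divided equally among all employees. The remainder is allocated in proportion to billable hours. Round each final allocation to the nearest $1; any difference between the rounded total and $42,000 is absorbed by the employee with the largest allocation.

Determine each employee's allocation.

Equal tier: $15,540 ÷ 4 = $3,885 apiece.
Remainder $26,460 by billable hours (total 1,629): Becker 9,713.37 → $9,713; Haddad 1,916.69 → $1,917; Petrov 7,276.91 → $7,277; Marchetti 7,553.04 → $7,553.
Totals: Becker $3,885 + $9,713 = $13,598; Haddad $3,885 + $1,917 = $5,802; Petrov $3,885 + $7,277 = $11,162; Marchetti $3,885 + $7,553 = $11,438.

Becker: $13,598 | Haddad: $5,802 | Petrov: $11,162 | Marchetti: $11,438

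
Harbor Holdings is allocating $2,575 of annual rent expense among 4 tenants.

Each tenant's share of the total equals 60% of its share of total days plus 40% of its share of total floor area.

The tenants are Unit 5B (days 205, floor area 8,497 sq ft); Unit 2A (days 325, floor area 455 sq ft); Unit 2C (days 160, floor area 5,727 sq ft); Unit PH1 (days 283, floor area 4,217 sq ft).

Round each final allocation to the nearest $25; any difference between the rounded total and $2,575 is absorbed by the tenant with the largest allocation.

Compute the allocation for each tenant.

Unit 5B: $775; Unit 2A: $550; Unit 2C: $575; Unit PH1: $675

Days total 973; floor area total 18,896.
Blended shares (60% days + 40% floor area): Unit 5B 0.3063; Unit 2A 0.2100; Unit 2C 0.2199; Unit PH1 0.2638.
Raw shares: Unit 5B 788.68; Unit 2A 540.86; Unit 2C 566.23; Unit PH1 679.23.
Rounded to nearest $25: Unit 5B $800; Unit 2A $550; Unit 2C $575; Unit PH1 $675. Sum = $2,600.
Difference $2,575 − $2,600 = −$25 applied to largest allocation (Unit 5B): Unit 5B becomes $775.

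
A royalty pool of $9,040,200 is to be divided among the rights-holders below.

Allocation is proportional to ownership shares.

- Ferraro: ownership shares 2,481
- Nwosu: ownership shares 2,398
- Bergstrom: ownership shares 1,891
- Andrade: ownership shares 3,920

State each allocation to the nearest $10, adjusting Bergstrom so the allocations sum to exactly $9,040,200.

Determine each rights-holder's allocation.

Ferraro: $2,098,100 · Nwosu: $2,027,910 · Bergstrom: $1,599,170 · Andrade: $3,315,020

Ownership shares total: 10,690.
Unrounded shares: Ferraro 2,481/10,690 × $9,040,200 = 2,098,104.42; Nwosu 2,398/10,690 × $9,040,200 = 2,027,913.90; Bergstrom 1,891/10,690 × $9,040,200 = 1,599,159.79; Andrade 3,920/10,690 × $9,040,200 = 3,315,021.89.
Rounded to nearest $10: Ferraro $2,098,100; Nwosu $2,027,910; Bergstrom $1,599,160; Andrade $3,315,020. Sum = $9,040,190.
Difference $9,040,200 − $9,040,190 = +$10 applied to Bergstrom: Bergstrom becomes $1,599,170.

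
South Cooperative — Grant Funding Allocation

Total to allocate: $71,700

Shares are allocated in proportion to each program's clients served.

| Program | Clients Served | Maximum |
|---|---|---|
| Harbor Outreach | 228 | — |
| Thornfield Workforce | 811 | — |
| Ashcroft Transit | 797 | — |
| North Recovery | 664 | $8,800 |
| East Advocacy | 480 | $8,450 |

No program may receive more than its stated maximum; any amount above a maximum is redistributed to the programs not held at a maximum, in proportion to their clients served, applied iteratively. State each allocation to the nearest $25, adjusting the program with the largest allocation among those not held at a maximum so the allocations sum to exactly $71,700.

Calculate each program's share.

Combined clients served = 2,980.
Pro-rata shares before constraints: Harbor Outreach 5,485.77; Thornfield Workforce 19,512.99; Ashcroft Transit 19,176.14; North Recovery 15,976.11; East Advocacy 11,548.99.
Held at cap: North Recovery ($8,800), East Advocacy ($8,450); remaining pool $54,450 reallocated over remaining clients served 1,836.
Shares after redistribution: Harbor Outreach 6,761.76 → $6,750; Thornfield Workforce 24,051.72 → $24,050; Ashcroft Transit 23,636.52 → $23,625.
Rounding difference +$25 applied to Thornfield Workforce → $24,075.

Harbor Outreach: $6,750 · Thornfield Workforce: $24,075 · Ashcroft Transit: $23,625 · North Recovery: $8,800 · East Advocacy: $8,450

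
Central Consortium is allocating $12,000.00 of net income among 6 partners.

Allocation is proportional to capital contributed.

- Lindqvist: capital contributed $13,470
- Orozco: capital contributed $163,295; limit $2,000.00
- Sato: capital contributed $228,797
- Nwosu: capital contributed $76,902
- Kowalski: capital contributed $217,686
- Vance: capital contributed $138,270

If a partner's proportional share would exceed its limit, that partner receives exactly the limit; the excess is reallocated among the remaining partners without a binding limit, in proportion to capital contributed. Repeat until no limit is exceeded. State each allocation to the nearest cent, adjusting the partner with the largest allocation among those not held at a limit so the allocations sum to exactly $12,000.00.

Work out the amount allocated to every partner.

Lindqvist: $199.52 · Orozco: $2,000.00 · Sato: $3,388.95 · Nwosu: $1,139.08 · Kowalski: $3,224.38 · Vance: $2,048.07

Capital contributed total: 838,420.
Proportional shares (ignoring caps): Lindqvist 192.7912; Orozco 2,337.1818; Sato 3,274.6881; Nwosu 1,100.6703; Kowalski 3,115.6604; Vance 1,979.0081.
Cap binds for Orozco ($2,000.00); balance $10,000.00 reallocated over remaining capital contributed 675,125.
Remaining shares: Lindqvist 199.5186 → $199.52; Sato 3,388.9576 → $3,388.96; Nwosu 1,139.0779 → $1,139.08; Kowalski 3,224.3807 → $3,224.38; Vance 2,048.0652 → $2,048.07.
Rounding difference −$0.01 applied to Sato → $3,388.95.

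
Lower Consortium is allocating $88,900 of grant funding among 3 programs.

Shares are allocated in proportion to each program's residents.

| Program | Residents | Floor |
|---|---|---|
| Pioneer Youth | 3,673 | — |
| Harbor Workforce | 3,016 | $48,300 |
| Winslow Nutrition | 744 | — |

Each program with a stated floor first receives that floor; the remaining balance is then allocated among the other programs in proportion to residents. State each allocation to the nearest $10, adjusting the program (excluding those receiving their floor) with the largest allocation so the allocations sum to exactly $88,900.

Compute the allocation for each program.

Pioneer Youth: $33,760 · Harbor Workforce: $48,300 · Winslow Nutrition: $6,840

Guaranteed amounts: Harbor Workforce $48,300. Remaining pool $40,600.
Remaining pool split over remaining residents 4,417: Pioneer Youth 33,761.33 → $33,760; Winslow Nutrition 6,838.67 → $6,840.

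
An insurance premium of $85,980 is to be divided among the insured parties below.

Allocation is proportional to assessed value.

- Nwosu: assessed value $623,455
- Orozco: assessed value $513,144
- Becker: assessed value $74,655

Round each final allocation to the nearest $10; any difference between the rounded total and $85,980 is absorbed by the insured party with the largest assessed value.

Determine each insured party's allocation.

Nwosu: $44,250; Orozco: $36,430; Becker: $5,300

Combined assessed value = 1,211,254.
Pro-rata amounts: Nwosu 623,455/1,211,254 × $85,980 = 44,255.51; Orozco 513,144/1,211,254 × $85,980 = 36,425.16; Becker 74,655/1,211,254 × $85,980 = 5,299.33.
At nearest $10: Nwosu $44,260; Orozco $36,430; Becker $5,300. Sum = $85,990.
Difference $85,980 − $85,990 = −$10 applied to largest assessed value (Nwosu): Nwosu becomes $44,250.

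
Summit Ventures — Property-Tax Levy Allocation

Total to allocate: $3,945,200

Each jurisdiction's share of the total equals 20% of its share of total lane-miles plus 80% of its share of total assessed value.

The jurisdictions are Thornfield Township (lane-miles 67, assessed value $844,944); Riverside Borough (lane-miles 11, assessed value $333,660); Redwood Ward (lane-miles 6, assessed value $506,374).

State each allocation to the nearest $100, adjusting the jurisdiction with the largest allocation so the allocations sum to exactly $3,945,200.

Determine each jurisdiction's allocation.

Lane-miles total 84; assessed value total 1,684,978.
Combined weights (20% lane-miles + 80% assessed value): Thornfield Township 0.5607; Riverside Borough 0.1846; Redwood Ward 0.2547.
Proportional shares: Thornfield Township 2,212,031.83; Riverside Borough 728,310.70; Redwood Ward 1,004,857.47.
At nearest $100: Thornfield Township $2,212,000; Riverside Borough $728,300; Redwood Ward $1,004,900. Sum = $3,945,200.
Sum already equals the total — no adjustment.

Thornfield Township: $2,212,000 | Riverside Borough: $728,300 | Redwood Ward: $1,004,900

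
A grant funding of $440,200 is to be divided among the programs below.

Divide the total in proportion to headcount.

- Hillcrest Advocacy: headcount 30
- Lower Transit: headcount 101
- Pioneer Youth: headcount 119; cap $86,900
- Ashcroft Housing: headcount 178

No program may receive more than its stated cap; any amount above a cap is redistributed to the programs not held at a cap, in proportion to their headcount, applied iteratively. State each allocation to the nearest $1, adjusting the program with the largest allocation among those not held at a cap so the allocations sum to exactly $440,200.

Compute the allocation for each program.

Hillcrest Advocacy: $34,301; Lower Transit: $115,480; Pioneer Youth: $86,900; Ashcroft Housing: $203,519

Combined headcount = 428.
Pro-rata shares before constraints: Hillcrest Advocacy 30,855.14; Lower Transit 103,878.97; Pioneer Youth 122,392.06; Ashcroft Housing 183,073.83.
Cap binds for Pioneer Youth ($86,900); balance $353,300 reallocated over remaining headcount 309.
Remaining shares: Hillcrest Advocacy 34,300.97 → $34,301; Lower Transit 115,479.94 → $115,480; Ashcroft Housing 203,519.09 → $203,519.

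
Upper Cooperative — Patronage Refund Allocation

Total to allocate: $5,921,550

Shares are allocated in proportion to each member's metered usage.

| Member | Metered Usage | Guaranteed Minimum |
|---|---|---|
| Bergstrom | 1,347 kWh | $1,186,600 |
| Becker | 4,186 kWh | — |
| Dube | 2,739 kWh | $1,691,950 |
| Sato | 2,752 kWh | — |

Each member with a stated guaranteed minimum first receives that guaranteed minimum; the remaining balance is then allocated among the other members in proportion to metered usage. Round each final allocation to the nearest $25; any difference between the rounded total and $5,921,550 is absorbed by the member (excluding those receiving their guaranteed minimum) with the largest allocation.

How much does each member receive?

Guaranteed amounts: Bergstrom $1,186,600; Dube $1,691,950. Remaining pool $3,043,000.
Remaining pool split over remaining metered usage 6,938: Becker 1,835,975.50 → $1,835,975; Sato 1,207,024.50 → $1,207,025.

Bergstrom: $1,186,600 | Becker: $1,835,975 | Dube: $1,691,950 | Sato: $1,207,025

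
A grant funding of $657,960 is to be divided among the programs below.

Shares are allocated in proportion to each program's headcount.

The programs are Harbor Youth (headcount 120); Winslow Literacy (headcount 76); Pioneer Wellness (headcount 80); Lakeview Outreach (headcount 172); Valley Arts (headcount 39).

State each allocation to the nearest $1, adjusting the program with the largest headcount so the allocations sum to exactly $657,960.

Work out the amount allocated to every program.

Harbor Youth: $162,126 · Winslow Literacy: $102,680 · Pioneer Wellness: $108,084 · Lakeview Outreach: $232,379 · Valley Arts: $52,691

Combined headcount = 487.
Proportional shares: Harbor Youth 120/487 × $657,960 = 162,125.67; Winslow Literacy 76/487 × $657,960 = 102,679.59; Pioneer Wellness 80/487 × $657,960 = 108,083.78; Lakeview Outreach 172/487 × $657,960 = 232,380.12; Valley Arts 39/487 × $657,960 = 52,690.84.
After rounding ($1): Harbor Youth $162,126; Winslow Literacy $102,680; Pioneer Wellness $108,084; Lakeview Outreach $232,380; Valley Arts $52,691. Sum = $657,961.
Difference $657,960 − $657,961 = −$1 applied to largest headcount (Lakeview Outreach): Lakeview Outreach becomes $232,379.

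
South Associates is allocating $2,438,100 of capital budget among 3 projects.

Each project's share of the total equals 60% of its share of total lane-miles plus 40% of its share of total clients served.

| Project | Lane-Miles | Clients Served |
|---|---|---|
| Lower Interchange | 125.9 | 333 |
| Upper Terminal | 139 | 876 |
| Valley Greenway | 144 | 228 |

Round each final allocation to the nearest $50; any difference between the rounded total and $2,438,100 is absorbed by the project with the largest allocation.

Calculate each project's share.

Lower Interchange: $676,400 · Upper Terminal: $1,091,800 · Valley Greenway: $669,900

Lane-miles total 408.9; clients served total 1,437.
Blended shares (60% lane-miles + 40% clients served): Lower Interchange 0.2774; Upper Terminal 0.4478; Valley Greenway 0.2748.
Proportional shares: Lower Interchange 676,408.56; Upper Terminal 1,091,788.95; Valley Greenway 669,902.50.
At nearest $50: Lower Interchange $676,400; Upper Terminal $1,091,800; Valley Greenway $669,900. Sum = $2,438,100.
No rounding difference to absorb.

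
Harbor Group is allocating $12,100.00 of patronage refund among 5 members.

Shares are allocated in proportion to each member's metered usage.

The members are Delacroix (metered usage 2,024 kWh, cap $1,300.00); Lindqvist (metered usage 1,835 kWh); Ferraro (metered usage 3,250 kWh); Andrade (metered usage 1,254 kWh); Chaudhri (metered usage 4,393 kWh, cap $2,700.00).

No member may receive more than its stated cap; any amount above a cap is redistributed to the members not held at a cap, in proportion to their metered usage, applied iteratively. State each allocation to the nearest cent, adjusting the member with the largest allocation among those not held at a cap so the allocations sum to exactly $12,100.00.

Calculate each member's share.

Sum of metered usage: 12,756.
Pro-rata shares before constraints: Delacroix 1,919.9122; Lindqvist 1,740.6319; Ferraro 3,082.8630; Andrade 1,189.5108; Chaudhri 4,167.0822.
Cap binds for Delacroix ($1,300.00), Chaudhri ($2,700.00); balance $8,100.00 reallocated over remaining metered usage 6,339.
Shares after redistribution: Lindqvist 2,344.7705 → $2,344.77; Ferraro 4,152.8632 → $4,152.86; Andrade 1,602.3663 → $1,602.37.

Delacroix: $1,300.00 · Lindqvist: $2,344.77 · Ferraro: $4,152.86 · Andrade: $1,602.37 · Chaudhri: $2,700.00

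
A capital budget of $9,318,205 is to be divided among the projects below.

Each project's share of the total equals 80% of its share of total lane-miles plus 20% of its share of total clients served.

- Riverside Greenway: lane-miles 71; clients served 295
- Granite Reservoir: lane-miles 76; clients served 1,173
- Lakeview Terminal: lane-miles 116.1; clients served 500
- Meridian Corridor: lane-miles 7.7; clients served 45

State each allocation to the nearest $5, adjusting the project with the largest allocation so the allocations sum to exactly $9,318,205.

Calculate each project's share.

Lane-miles total 270.8; clients served total 2,013.
Composite weights (80% lane-miles + 20% clients served): Riverside Greenway 0.2391; Granite Reservoir 0.3411; Lakeview Terminal 0.3927; Meridian Corridor 0.0272.
Unrounded shares: Riverside Greenway 2,227,595.00; Granite Reservoir 3,178,089.50; Lakeview Terminal 3,658,894.30; Meridian Corridor 253,626.20.
After rounding ($5): Riverside Greenway $2,227,595; Granite Reservoir $3,178,090; Lakeview Terminal $3,658,895; Meridian Corridor $253,625. Sum = $9,318,205.
No rounding difference to absorb.

Riverside Greenway: $2,227,595 | Granite Reservoir: $3,178,090 | Lakeview Terminal: $3,658,895 | Meridian Corridor: $253,625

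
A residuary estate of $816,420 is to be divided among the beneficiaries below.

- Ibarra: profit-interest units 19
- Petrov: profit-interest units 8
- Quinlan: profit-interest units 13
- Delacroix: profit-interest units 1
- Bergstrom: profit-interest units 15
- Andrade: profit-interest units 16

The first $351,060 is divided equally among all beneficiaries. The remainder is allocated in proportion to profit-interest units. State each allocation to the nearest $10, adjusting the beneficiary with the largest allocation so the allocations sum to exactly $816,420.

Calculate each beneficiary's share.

Ibarra: $181,320 | Petrov: $110,220 | Quinlan: $142,530 | Delacroix: $64,970 | Bergstrom: $155,460 | Andrade: $161,920

Equal tier: $351,060 ÷ 6 = $58,510 apiece.
Remainder $465,360 by profit-interest units (total 72): Ibarra 122,803.33 → $122,800; Petrov 51,706.67 → $51,710; Quinlan 84,023.33 → $84,020; Delacroix 6,463.33 → $6,460; Bergstrom 96,950.00 → $96,950; Andrade 103,413.33 → $103,410.
Rounding difference +$10 on remainder applied to Ibarra.
Totals: Ibarra $58,510 + $122,810 = $181,320; Petrov $58,510 + $51,710 = $110,220; Quinlan $58,510 + $84,020 = $142,530; Delacroix $58,510 + $6,460 = $64,970; Bergstrom $58,510 + $96,950 = $155,460; Andrade $58,510 + $103,410 = $161,920.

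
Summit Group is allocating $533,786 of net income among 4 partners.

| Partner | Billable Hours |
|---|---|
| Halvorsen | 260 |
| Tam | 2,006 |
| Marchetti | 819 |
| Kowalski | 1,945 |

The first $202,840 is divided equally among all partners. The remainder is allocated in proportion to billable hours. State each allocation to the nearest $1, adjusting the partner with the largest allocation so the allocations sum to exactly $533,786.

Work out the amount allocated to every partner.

Halvorsen: $67,817 | Tam: $182,693 | Marchetti: $104,596 | Kowalski: $178,680

First tranche $202,840 split equally: $50,710 each.
Remainder $330,946 by billable hours (total 5,030): Halvorsen 17,106.55 → $17,107; Tam 131,983.63 → $131,984; Marchetti 53,885.64 → $53,886; Kowalski 127,970.17 → $127,970.
Rounding difference −$1 on remainder applied to Tam.
Totals: Halvorsen $50,710 + $17,107 = $67,817; Tam $50,710 + $131,983 = $182,693; Marchetti $50,710 + $53,886 = $104,596; Kowalski $50,710 + $127,970 = $178,680.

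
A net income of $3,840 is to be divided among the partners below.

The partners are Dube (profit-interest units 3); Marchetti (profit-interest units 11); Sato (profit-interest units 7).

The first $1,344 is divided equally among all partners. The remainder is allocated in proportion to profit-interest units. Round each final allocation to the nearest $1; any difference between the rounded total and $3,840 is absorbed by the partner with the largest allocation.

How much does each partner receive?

Dube: $805 | Marchetti: $1,755 | Sato: $1,280

First tranche $1,344 split equally: $448 each.
Remainder $2,496 by profit-interest units (total 21): Dube 356.57 → $357; Marchetti 1,307.43 → $1,307; Sato 832.00 → $832.
Totals: Dube $448 + $357 = $805; Marchetti $448 + $1,307 = $1,755; Sato $448 + $832 = $1,280.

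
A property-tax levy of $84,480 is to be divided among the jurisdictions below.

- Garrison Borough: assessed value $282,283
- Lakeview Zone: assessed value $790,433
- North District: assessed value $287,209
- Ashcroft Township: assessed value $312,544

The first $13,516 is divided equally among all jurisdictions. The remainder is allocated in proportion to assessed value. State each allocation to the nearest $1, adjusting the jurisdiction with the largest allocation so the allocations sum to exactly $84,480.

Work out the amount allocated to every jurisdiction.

First tranche $13,516 split equally: $3,379 each.
Remainder $70,964 by assessed value (total 1,672,469): Garrison Borough 11,977.46 → $11,977; Lakeview Zone 33,538.61 → $33,539; North District 12,186.47 → $12,186; Ashcroft Township 13,261.46 → $13,261.
Rounding difference +$1 on remainder applied to Lakeview Zone.
Totals: Garrison Borough $3,379 + $11,977 = $15,356; Lakeview Zone $3,379 + $33,540 = $36,919; North District $3,379 + $12,186 = $15,565; Ashcroft Township $3,379 + $13,261 = $16,640.

Garrison Borough: $15,356 · Lakeview Zone: $36,919 · North District: $15,565 · Ashcroft Township: $16,640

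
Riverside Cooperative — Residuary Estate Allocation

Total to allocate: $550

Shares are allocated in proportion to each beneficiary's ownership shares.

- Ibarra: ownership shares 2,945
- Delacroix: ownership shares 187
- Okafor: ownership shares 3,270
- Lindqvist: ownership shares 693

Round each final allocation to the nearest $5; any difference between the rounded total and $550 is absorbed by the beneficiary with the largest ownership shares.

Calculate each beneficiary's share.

Ibarra: $230 · Delacroix: $15 · Okafor: $250 · Lindqvist: $55

Combined ownership shares = 7,095.
Raw shares: Ibarra 2,945/7,095 × $550 = 228.29; Delacroix 187/7,095 × $550 = 14.50; Okafor 3,270/7,095 × $550 = 253.49; Lindqvist 693/7,095 × $550 = 53.72.
At nearest $5: Ibarra $230; Delacroix $15; Okafor $255; Lindqvist $55. Sum = $555.
Difference $550 − $555 = −$5 applied to largest ownership shares (Okafor): Okafor becomes $250.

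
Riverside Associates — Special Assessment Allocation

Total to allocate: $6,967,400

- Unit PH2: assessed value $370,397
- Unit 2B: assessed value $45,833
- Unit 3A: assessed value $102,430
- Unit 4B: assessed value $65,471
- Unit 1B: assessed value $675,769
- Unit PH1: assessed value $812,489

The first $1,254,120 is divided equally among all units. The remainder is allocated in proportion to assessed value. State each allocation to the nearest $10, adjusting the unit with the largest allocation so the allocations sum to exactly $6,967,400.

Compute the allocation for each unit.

Equal tier: $1,254,120 ÷ 6 = $209,020 apiece.
Remainder $5,713,280 by assessed value (total 2,072,389): Unit PH2 1,021,131.54 → $1,021,130; Unit 2B 126,355.02 → $126,360; Unit 3A 282,384.86 → $282,380; Unit 4B 180,494.18 → $180,490; Unit 1B 1,862,998.46 → $1,863,000; Unit PH1 2,239,915.94 → $2,239,920.
Totals: Unit PH2 $209,020 + $1,021,130 = $1,230,150; Unit 2B $209,020 + $126,360 = $335,380; Unit 3A $209,020 + $282,380 = $491,400; Unit 4B $209,020 + $180,490 = $389,510; Unit 1B $209,020 + $1,863,000 = $2,072,020; Unit PH1 $209,020 + $2,239,920 = $2,448,940.

Unit PH2: $1,230,150; Unit 2B: $335,380; Unit 3A: $491,400; Unit 4B: $389,510; Unit 1B: $2,072,020; Unit PH1: $2,448,940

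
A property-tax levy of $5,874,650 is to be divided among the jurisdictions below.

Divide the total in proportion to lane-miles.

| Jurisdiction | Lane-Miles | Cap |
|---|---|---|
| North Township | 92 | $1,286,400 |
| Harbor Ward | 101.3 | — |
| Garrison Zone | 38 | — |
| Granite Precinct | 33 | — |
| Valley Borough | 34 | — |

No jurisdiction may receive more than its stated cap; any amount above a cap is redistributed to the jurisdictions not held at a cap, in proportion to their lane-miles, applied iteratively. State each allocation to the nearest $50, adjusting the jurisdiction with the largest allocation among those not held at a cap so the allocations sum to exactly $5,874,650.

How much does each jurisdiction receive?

North Township: $1,286,400 · Harbor Ward: $2,252,950 · Garrison Zone: $845,150 · Granite Precinct: $733,950 · Valley Borough: $756,200

Total lane-miles = 298.3.
Unconstrained shares: North Township 1,811,826.35; Harbor Ward 1,994,978.36; Garrison Zone 748,363.06; Granite Precinct 649,894.23; Valley Borough 669,588.00.
Cap binds for North Township ($1,286,400); remaining pool $4,588,250 reallocated over remaining lane-miles 206.3.
Shares after redistribution: Harbor Ward 2,252,979.76 → $2,253,000; Garrison Zone 845,145.42 → $845,150; Granite Precinct 733,942.07 → $733,950; Valley Borough 756,182.74 → $756,200.
Rounding difference −$50 applied to Harbor Ward → $2,252,950.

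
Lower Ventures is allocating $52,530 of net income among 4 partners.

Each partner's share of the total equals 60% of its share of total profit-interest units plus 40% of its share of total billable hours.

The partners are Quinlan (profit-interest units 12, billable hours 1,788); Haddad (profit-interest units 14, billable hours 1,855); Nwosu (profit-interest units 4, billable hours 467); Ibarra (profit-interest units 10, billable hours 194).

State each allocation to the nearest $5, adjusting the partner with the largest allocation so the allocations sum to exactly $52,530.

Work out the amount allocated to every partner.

Profit-interest units total 40; billable hours total 4,304.
Blended shares (60% profit-interest units + 40% billable hours): Quinlan 0.3462; Haddad 0.3824; Nwosu 0.1034; Ibarra 0.1680.
Unrounded shares: Quinlan 18,184.36; Haddad 20,087.35; Nwosu 5,431.68; Ibarra 8,826.60.
At nearest $5: Quinlan $18,185; Haddad $20,085; Nwosu $5,430; Ibarra $8,825. Sum = $52,525.
Difference $52,530 − $52,525 = +$5 applied to largest allocation (Haddad): Haddad becomes $20,090.

Quinlan: $18,185 | Haddad: $20,090 | Nwosu: $5,430 | Ibarra: $8,825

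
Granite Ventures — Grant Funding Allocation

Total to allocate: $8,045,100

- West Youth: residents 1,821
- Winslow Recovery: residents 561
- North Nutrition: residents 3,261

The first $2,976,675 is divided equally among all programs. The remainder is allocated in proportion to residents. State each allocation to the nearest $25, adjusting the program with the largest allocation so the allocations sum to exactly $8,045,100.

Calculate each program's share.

First tranche $2,976,675 split equally: $992,225 each.
Remainder $5,068,425 by residents (total 5,643): West Youth 1,635,584.25 → $1,635,575; Winslow Recovery 503,878.51 → $503,875; North Nutrition 2,928,962.24 → $2,928,950.
Rounding difference +$25 on remainder applied to North Nutrition.
Totals: West Youth $992,225 + $1,635,575 = $2,627,800; Winslow Recovery $992,225 + $503,875 = $1,496,100; North Nutrition $992,225 + $2,928,975 = $3,921,200.

West Youth: $2,627,800 | Winslow Recovery: $1,496,100 | North Nutrition: $3,921,200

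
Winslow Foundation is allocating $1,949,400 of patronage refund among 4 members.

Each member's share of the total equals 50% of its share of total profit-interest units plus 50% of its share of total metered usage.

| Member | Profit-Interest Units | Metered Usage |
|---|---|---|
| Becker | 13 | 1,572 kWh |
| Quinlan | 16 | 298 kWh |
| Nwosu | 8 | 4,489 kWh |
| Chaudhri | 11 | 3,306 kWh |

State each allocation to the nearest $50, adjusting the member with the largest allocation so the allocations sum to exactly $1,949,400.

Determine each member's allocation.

Totals — profit-interest units 48, metered usage 9,665.
Combined weights (50% profit-interest units + 50% metered usage): Becker 0.2167; Quinlan 0.1821; Nwosu 0.3156; Chaudhri 0.2856.
Proportional shares: Becker 422,514.97; Quinlan 354,952.83; Nwosu 615,158.57; Chaudhri 556,773.63.
After rounding ($50): Becker $422,500; Quinlan $354,950; Nwosu $615,150; Chaudhri $556,750. Sum = $1,949,350.
Difference $1,949,400 − $1,949,350 = +$50 applied to largest allocation (Nwosu): Nwosu becomes $615,200.

Becker: $422,500 | Quinlan: $354,950 | Nwosu: $615,200 | Chaudhri: $556,750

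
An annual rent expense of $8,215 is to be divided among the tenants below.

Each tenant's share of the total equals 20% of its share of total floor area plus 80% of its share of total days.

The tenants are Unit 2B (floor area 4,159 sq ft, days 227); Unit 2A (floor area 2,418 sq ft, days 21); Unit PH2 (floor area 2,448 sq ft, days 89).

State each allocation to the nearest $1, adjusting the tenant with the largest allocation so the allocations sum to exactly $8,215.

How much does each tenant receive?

Unit 2B: $5,184 | Unit 2A: $850 | Unit PH2: $2,181

Floor area total 9,025; days total 337.
Combined weights (20% floor area + 80% days): Unit 2B 0.6310; Unit 2A 0.1034; Unit PH2 0.2655.
Pro-rata amounts: Unit 2B 5,183.98; Unit 2A 849.73; Unit PH2 2,181.29.
At nearest $1: Unit 2B $5,184; Unit 2A $850; Unit PH2 $2,181. Sum = $8,215.
No rounding difference to absorb.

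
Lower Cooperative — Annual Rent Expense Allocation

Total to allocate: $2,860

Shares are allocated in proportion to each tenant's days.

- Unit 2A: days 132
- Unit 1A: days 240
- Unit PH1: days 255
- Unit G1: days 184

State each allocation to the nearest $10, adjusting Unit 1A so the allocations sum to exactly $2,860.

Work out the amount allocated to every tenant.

Sum of days: 811.
Unrounded shares: Unit 2A 132/811 × $2,860 = 465.50; Unit 1A 240/811 × $2,860 = 846.36; Unit PH1 255/811 × $2,860 = 899.26; Unit G1 184/811 × $2,860 = 648.88.
At nearest $10: Unit 2A $470; Unit 1A $850; Unit PH1 $900; Unit G1 $650. Sum = $2,870.
Difference $2,860 − $2,870 = −$10 applied to Unit 1A: Unit 1A becomes $840.

Unit 2A: $470; Unit 1A: $840; Unit PH1: $900; Unit G1: $650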